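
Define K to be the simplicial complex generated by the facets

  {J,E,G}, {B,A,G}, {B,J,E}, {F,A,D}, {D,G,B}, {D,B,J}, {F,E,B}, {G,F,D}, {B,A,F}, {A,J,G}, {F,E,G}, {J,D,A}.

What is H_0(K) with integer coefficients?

H_0 ≅ Z.

We work with the vertex ordering A < B < D < E < F < G < J. The simplices of K, each written with vertices in increasing order, are:

  0-simplices (7): A, B, D, E, F, G, J
  1-simplices (18): AB, AD, AF, AG, AJ, BD, BE, BF, BG, BJ, DF, DG, DJ, EF, EG, EJ, FG, GJ
  2-simplices (12): ABF, ABG, ADF, ADJ, AGJ, BDG, BDJ, BEF, BEJ, DFG, EFG, EGJ

so the chain groups are C_0 ≅ Z^7, C_1 ≅ Z^18, C_2 ≅ Z^12.

The boundary map ∂_1: C_1 → C_0 is given by ∂[p,q] = [q] − [p]. For instance
  ∂DJ = J − D.
As a 7×18 matrix over Z this has rank 6, with invariant factors (1,1,1,1,1,1).

The boundary map ∂_2: C_2 → C_1 acts by ∂[p,q,r] = [q,r] − [p,r] + [p,q]. For instance
  ∂BEJ = EJ − BJ + BE,
  ∂ADF = DF − AF + AD.
As a 18×12 matrix over Z this has rank 12, with invariant factors (1,1,1,1,1,1,1,1,1,1,1,2).

Reading off H_k = ker ∂_k / im ∂_{k+1}:

  H_0: rank C_0 − rank ∂_1 = 7 − 6 = 1, and the invariant factors of ∂_1 are all 1, so H_0 ≅ Z.

(K is a triangulation of the real projective plane RP^2.)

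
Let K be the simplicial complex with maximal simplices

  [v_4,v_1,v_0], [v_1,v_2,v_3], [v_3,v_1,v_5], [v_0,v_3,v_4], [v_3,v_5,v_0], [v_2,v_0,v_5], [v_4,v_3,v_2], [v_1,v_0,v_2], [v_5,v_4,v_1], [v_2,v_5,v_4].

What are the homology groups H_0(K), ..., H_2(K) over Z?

H_0 ≅ Z,  H_1 ≅ Z/2,  H_2 = 0.

Fix the vertex order v_0 < v_1 < v_2 < v_3 < v_4 < v_5 and write every simplex with vertices in increasing order. Then dim K = 2 and the simplices of K are:

  0-simplices (6): [v_0], [v_1], [v_2], [v_3], [v_4], [v_5]
  1-simplices (15): (15 of them)
  2-simplices (10): [v_0,v_1,v_2], [v_0,v_1,v_4], [v_0,v_2,v_5], [v_0,v_3,v_4], [v_0,v_3,v_5], [v_1,v_2,v_3], [v_1,v_3,v_5], [v_1,v_4,v_5], [v_2,v_3,v_4], [v_2,v_4,v_5]

giving chain groups C_0 ≅ Z^6, C_1 ≅ Z^15, C_2 ≅ Z^10.

∂_1: C_1 → C_0 is given by ∂[p,q] = [q] − [p].
The 6×15 boundary matrix has rank 5 and Smith normal form diag(1,1,1,1,1).

Boundary ∂_2: C_2 → C_1 maps a triangle to the signed sum of its edges. For instance
  ∂[v_1,v_4,v_5] = [v_4,v_5] − [v_1,v_5] + [v_1,v_4],
  ∂[v_1,v_2,v_3] = [v_2,v_3] − [v_1,v_3] + [v_1,v_2].
This gives a 15×10 integer matrix of rank 10; reducing to Smith normal form yields diagonal entries (1,1,1,1,1,1,1,1,1,2).

Reading off H_k = ker ∂_k / im ∂_{k+1}:

  H_0: rank C_0 − rank ∂_1 = 6 − 5 = 1, and the invariant factors of ∂_1 are all 1, so H_0 = Z.
  H_1: rank ker ∂_1 − rank ∂_2 = (15 − 5) − 10 = 0, and ∂_2 has invariant factor 2 > 1, so H_1 = Z/2.
  H_2: rank ker ∂_2 − rank ∂_3 = (10 − 10) − 0 = 0, and there is no ∂_3, so H_2 = 0.

(K is a triangulation of the real projective plane RP^2.)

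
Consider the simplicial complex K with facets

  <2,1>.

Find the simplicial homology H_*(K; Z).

H_0 ≅ Z,  H_1 = 0.

We work with the vertex ordering 1 < 2. The simplices of K, each written with vertices in increasing order, are:

  0-simplices (2): [1], [2]
  1-simplices (1): [1,2]

so the chain groups are C_0 ≅ Z^2, C_1 ≅ Z^1.

∂_1: C_1 → C_0 maps an edge to its endpoints' difference, ∂[p,q] = q − p.
As a 2×1 matrix over Z this has rank 1, with invariant factors (1).

From H_k ≅ ker(∂_k) / im(∂_{k+1}) we obtain:

  H_0: rank C_0 − rank ∂_1 = 2 − 1 = 1, and the invariant factors of ∂_1 are all 1, so H_0 ≅ Z.
  H_1: rank ker ∂_1 − rank ∂_2 = (1 − 1) − 0 = 0, and there is no ∂_2, so H_1 ≅ 0.

(K is a triangulation of the 1-simplex.)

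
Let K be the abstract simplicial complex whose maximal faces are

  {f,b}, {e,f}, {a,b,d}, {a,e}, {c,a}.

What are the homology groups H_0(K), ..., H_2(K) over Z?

Fix the vertex order a < b < c < d < e < f and write every simplex with vertices in increasing order. Then dim K = 2 and the simplices of K are:

  0-simplices (6): a, b, c, d, e, f
  1-simplices (7): ab, ac, ad, ae, bd, bf, ef
  2-simplices (1): abd

Hence C_0 ≅ Z^6, C_1 ≅ Z^7, C_2 ≅ Z^1.

The boundary map ∂_1: C_1 → C_0 sends each edge [p,q] (with p < q) to q − p.
This gives a 6×7 integer matrix of rank 5; reducing to Smith normal form yields diagonal entries (1,1,1,1,1).

The boundary map ∂_2: C_2 → C_1 sends each 2-simplex [p,q,r] to [q,r] − [p,r] + [p,q]. For instance
  ∂abd = bd − ad + ab.
The resulting 7×1 matrix has rank 1, and its Smith normal form has invariant factors (1).

From H_k ≅ ker(∂_k) / im(∂_{k+1}) we obtain:

  H_0: rank C_0 − rank ∂_1 = 6 − 5 = 1, and the invariant factors of ∂_1 are all 1, so H_0 ≅ Z.
  H_1: rank ker ∂_1 − rank ∂_2 = (7 − 5) − 1 = 1, and the invariant factors of ∂_2 are all 1, so H_1 ≅ Z.
  H_2: rank ker ∂_2 − rank ∂_3 = (1 − 1) − 0 = 0, and there is no ∂_3, so H_2 ≅ 0.

As a check, the Euler characteristic is 6 − 7 + 1 = 0, which agrees with 1 − 1 + 0 = 0.

H_0 = Z,  H_1 = Z,  H_2 = 0.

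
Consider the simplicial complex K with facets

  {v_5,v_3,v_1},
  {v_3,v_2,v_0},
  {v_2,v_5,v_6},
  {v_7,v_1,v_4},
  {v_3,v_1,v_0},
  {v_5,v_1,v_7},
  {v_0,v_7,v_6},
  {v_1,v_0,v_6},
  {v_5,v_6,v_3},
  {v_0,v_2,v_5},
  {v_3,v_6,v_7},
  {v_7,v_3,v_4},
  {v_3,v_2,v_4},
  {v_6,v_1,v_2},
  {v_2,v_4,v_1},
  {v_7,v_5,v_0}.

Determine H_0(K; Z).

H_0 ≅ Z.

Take the total order v_0 < v_1 < v_2 < v_3 < v_4 < v_5 < v_6 < v_7 on the vertex set. Then K (dimension 2) consists of the simplices:

  0-simplices (8): [v_0], [v_1], [v_2], [v_3], [v_4], [v_5], [v_6], [v_7]
  1-simplices (24): (24 of them)
  2-simplices (16): (16 of them)

Hence C_0 ≅ Z^8, C_1 ≅ Z^24, C_2 ≅ Z^16.

The boundary map ∂_1: C_1 → C_0 sends each edge [p,q] (with p < q) to q − p.
This gives a 8×24 integer matrix of rank 7; reducing to Smith normal form yields diagonal entries (1,1,1,1,1,1,1).

∂_2: C_2 → C_1 acts by ∂[p,q,r] = [q,r] − [p,r] + [p,q]. For instance
  ∂[v_3,v_5,v_6] = [v_5,v_6] − [v_3,v_6] + [v_3,v_5],
  ∂[v_0,v_1,v_6] = [v_1,v_6] − [v_0,v_6] + [v_0,v_1].
The 24×16 boundary matrix has rank 15 and Smith normal form diag(1,1,1,1,1,1,1,1,1,1,1,1,1,1,1).

Now H_k = ker ∂_k / im ∂_{k+1}, so:

  H_0: rank C_0 − rank ∂_1 = 8 − 7 = 1, and the invariant factors of ∂_1 are all 1, so H_0 = Z.

(K is a triangulation of the torus T^2.)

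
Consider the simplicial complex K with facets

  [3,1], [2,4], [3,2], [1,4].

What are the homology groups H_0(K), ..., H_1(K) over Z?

Fix the vertex order 1 < 2 < 3 < 4 and write every simplex with vertices in increasing order. Then dim K = 1 and the simplices of K are:

  0-simplices (4): [1], [2], [3], [4]
  1-simplices (4): [1,3], [1,4], [2,3], [2,4]

so the chain groups are C_0 ≅ Z^4, C_1 ≅ Z^4.

∂_1: C_1 → C_0 sends each edge [p,q] (with p < q) to q − p. For instance
  ∂[1,3] = [3] − [1].
The resulting 4×4 matrix has rank 3, and its Smith normal form has invariant factors (1,1,1).

Reading off H_k = ker ∂_k / im ∂_{k+1}:

  H_0: rank C_0 − rank ∂_1 = 4 − 3 = 1, and the invariant factors of ∂_1 are all 1, so H_0 = Z.
  H_1: rank ker ∂_1 − rank ∂_2 = (4 − 3) − 0 = 1, and there is no ∂_2, so H_1 = Z.

As a check, the Euler characteristic is 4 − 4 = 0, which agrees with 1 − 1 = 0.

H_0 = Z,  H_1 = Z.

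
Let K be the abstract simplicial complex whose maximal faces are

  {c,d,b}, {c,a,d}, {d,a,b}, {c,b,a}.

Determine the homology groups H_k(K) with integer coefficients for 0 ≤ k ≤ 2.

H_0 = Z,  H_1 = 0,  H_2 = Z.

Fix the vertex order a < b < c < d and write every simplex with vertices in increasing order. Then dim K = 2 and the simplices of K are:

  0-simplices (4): a, b, c, d
  1-simplices (6): ab, ac, ad, bc, bd, cd
  2-simplices (4): abc, abd, acd, bcd

so the chain groups are C_0 ≅ Z^4, C_1 ≅ Z^6, C_2 ≅ Z^4.

Boundary ∂_1: C_1 → C_0 maps an edge to its endpoints' difference, ∂[p,q] = q − p.
The 4×6 boundary matrix has rank 3 and Smith normal form diag(1,1,1).

The boundary map ∂_2: C_2 → C_1 acts by ∂[p,q,r] = [q,r] − [p,r] + [p,q]. For instance
  ∂bcd = cd − bd + bc,
  ∂acd = cd − ad + ac.
The 6×4 boundary matrix has rank 3 and Smith normal form diag(1,1,1).

Now H_k = ker ∂_k / im ∂_{k+1}, so:

  H_0: rank C_0 − rank ∂_1 = 4 − 3 = 1, and the invariant factors of ∂_1 are all 1, so H_0 ≅ Z.
  H_1: rank ker ∂_1 − rank ∂_2 = (6 − 3) − 3 = 0, and the invariant factors of ∂_2 are all 1, so H_1 ≅ 0.
  H_2: rank ker ∂_2 − rank ∂_3 = (4 − 3) − 0 = 1, and there is no ∂_3, so H_2 ≅ Z.

As a check, the Euler characteristic is 4 − 6 + 4 = 2, which agrees with 1 − 0 + 1 = 2.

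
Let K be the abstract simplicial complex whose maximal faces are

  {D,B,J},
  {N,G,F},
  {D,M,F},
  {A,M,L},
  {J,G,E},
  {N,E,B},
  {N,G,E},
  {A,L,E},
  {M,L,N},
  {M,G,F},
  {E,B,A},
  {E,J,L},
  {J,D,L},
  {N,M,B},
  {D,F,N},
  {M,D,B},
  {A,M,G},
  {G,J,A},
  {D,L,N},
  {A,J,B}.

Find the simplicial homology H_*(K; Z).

H_0 = Z,  H_1 = Z ⊕ Z/2,  H_2 = 0.

Take the total order A < B < D < E < F < G < J < L < M < N on the vertex set. Then K (dimension 2) consists of the simplices:

  0-simplices (10): A, B, D, E, F, G, J, L, M, N
  1-simplices (30): AB, AE, AG, AJ, AL, AM, BD, BE, BJ, BM, BN, DF, DJ, DL, DM, DN, EG, EJ, EL, EN, FG, FM, FN, GJ, GM, GN, JL, LM, LN, MN
  2-simplices (20): ABE, ABJ, AEL, AGJ, AGM, ALM, BDJ, BDM, BEN, BMN, DFM, DFN, DJL, DLN, EGJ, EGN, EJL, FGM, FGN, LMN

giving chain groups C_0 ≅ Z^10, C_1 ≅ Z^30, C_2 ≅ Z^20.

∂_1: C_1 → C_0 sends each edge [p,q] (with p < q) to q − p. For instance
  ∂LM = M − L.
This gives a 10×30 integer matrix of rank 9; reducing to Smith normal form yields diagonal entries (1,1,1,1,1,1,1,1,1).

Boundary ∂_2: C_2 → C_1 maps a triangle to the signed sum of its edges. For instance
  ∂EGN = GN − EN + EG,
  ∂LMN = MN − LN + LM.
This gives a 30×20 integer matrix of rank 20; reducing to Smith normal form yields diagonal entries (1,1,1,1,1,1,1,1,1,1,1,1,1,1,1,1,1,1,1,2).

Now H_k = ker ∂_k / im ∂_{k+1}, so:

  H_0: rank C_0 − rank ∂_1 = 10 − 9 = 1, and the invariant factors of ∂_1 are all 1, so H_0 = Z.
  H_1: rank ker ∂_1 − rank ∂_2 = (30 − 9) − 20 = 1, and ∂_2 has invariant factor 2 > 1, so H_1 = Z ⊕ Z/2.
  H_2: rank ker ∂_2 − rank ∂_3 = (20 − 20) − 0 = 0, and there is no ∂_3, so H_2 = 0.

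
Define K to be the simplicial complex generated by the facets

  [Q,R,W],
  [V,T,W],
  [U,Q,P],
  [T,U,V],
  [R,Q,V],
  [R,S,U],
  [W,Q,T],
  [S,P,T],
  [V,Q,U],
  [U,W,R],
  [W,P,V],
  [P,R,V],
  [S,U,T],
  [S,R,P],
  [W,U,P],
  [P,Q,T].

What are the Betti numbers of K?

b_0 = 1, b_1 = 2, b_2 = 1.

Order the vertices as P < Q < R < S < T < U < V < W. Listing each simplex with vertices in this order, K has dimension 2 with simplices:

  0-simplices (8): P, Q, R, S, T, U, V, W
  1-simplices (24): PQ, PR, PS, PT, PU, PV, PW, QR, QT, QU, QV, QW, RS, RU, RV, RW, ST, SU, TU, TV, TW, UV, UW, VW
  2-simplices (16): PQT, PQU, PRS, PRV, PST, PUW, PVW, QRV, QRW, QTW, QUV, RSU, RUW, STU, TUV, TVW

giving chain groups C_0 ≅ Z^8, C_1 ≅ Z^24, C_2 ≅ Z^16.

The boundary map ∂_1: C_1 → C_0 is given by ∂[p,q] = [q] − [p]. For instance
  ∂QU = U − Q.
As a 8×24 matrix over Z this has rank 7, with invariant factors (1,1,1,1,1,1,1).

The boundary map ∂_2: C_2 → C_1 maps a triangle to the signed sum of its edges. For instance
  ∂PVW = VW − PW + PV,
  ∂RSU = SU − RU + RS.
The resulting 24×16 matrix has rank 15, and its Smith normal form has invariant factors (1,1,1,1,1,1,1,1,1,1,1,1,1,1,1).

Now H_k = ker ∂_k / im ∂_{k+1}, so:

  H_0: rank C_0 − rank ∂_1 = 8 − 7 = 1, and the invariant factors of ∂_1 are all 1, so H_0 = Z.
  H_1: rank ker ∂_1 − rank ∂_2 = (24 − 7) − 15 = 2, and the invariant factors of ∂_2 are all 1, so H_1 = Z^2.
  H_2: rank ker ∂_2 − rank ∂_3 = (16 − 15) − 0 = 1, and there is no ∂_3, so H_2 = Z.

As a check, the Euler characteristic is 8 − 24 + 16 = 0, which agrees with 1 − 2 + 1 = 0.

Hence the Betti numbers are b_0 = 1, b_1 = 2, b_2 = 1.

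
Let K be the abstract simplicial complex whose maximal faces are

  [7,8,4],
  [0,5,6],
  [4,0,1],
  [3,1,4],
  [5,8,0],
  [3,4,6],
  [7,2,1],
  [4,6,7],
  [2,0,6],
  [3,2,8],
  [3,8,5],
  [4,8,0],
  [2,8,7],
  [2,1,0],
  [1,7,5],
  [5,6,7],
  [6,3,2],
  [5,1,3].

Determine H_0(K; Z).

H_0 ≅ Z.

We work with the vertex ordering 0 < 1 < 2 < 3 < 4 < 5 < 6 < 7 < 8. The simplices of K, each written with vertices in increasing order, are:

  0-simplices (9): [0], [1], [2], [3], [4], [5], [6], [7], [8]
  1-simplices (27): (27 of them)
  2-simplices (18): [0,1,2], [0,1,4], [0,2,6], [0,4,8], [0,5,6], [0,5,8], [1,2,7], [1,3,4], [1,3,5], [1,5,7], [2,3,6], [2,3,8], [2,7,8], [3,4,6], [3,5,8], [4,6,7], [4,7,8], [5,6,7]

giving chain groups C_0 ≅ Z^9, C_1 ≅ Z^27, C_2 ≅ Z^18.

The boundary map ∂_1: C_1 → C_0 is given by ∂[p,q] = [q] − [p]. For instance
  ∂[7,8] = [8] − [7].
The resulting 9×27 matrix has rank 8, and its Smith normal form has invariant factors (1,1,1,1,1,1,1,1).

∂_2: C_2 → C_1 maps a triangle to the signed sum of its edges. For instance
  ∂[2,3,6] = [3,6] − [2,6] + [2,3],
  ∂[3,4,6] = [4,6] − [3,6] + [3,4].
The resulting 27×18 matrix has rank 17, and its Smith normal form has invariant factors (1,1,1,1,1,1,1,1,1,1,1,1,1,1,1,1,1).

From H_k ≅ ker(∂_k) / im(∂_{k+1}) we obtain:

  H_0: rank C_0 − rank ∂_1 = 9 − 8 = 1, and the invariant factors of ∂_1 are all 1, so H_0 = Z.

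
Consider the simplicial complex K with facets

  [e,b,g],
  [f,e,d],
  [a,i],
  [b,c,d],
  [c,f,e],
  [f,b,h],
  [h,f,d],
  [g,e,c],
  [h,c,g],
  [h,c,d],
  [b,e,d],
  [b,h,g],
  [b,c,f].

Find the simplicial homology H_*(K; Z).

H_0 ≅ Z^2,  H_1 ≅ Z/2Z,  H_2 = 0.

Fix the vertex order a < b < c < d < e < f < g < h < i and write every simplex with vertices in increasing order. Then dim K = 2 and the simplices of K are:

  0-simplices (9): a, b, c, d, e, f, g, h, i
  1-simplices (19): ai, bc, bd, be, bf, bg, bh, cd, ce, cf, cg, ch, de, df, dh, ef, eg, fh, gh
  2-simplices (12): bcd, bcf, bde, beg, bfh, bgh, cdh, cef, ceg, cgh, def, dfh

Hence C_0 ≅ Z^9, C_1 ≅ Z^19, C_2 ≅ Z^12.

Boundary ∂_1: C_1 → C_0 is given by ∂[p,q] = [q] − [p].
As a 9×19 matrix over Z this has rank 7, with invariant factors (1,1,1,1,1,1,1).

The boundary map ∂_2: C_2 → C_1 maps a triangle to the signed sum of its edges. For instance
  ∂cef = ef − cf + ce,
  ∂beg = eg − bg + be.
This gives a 19×12 integer matrix of rank 12; reducing to Smith normal form yields diagonal entries (1,1,1,1,1,1,1,1,1,1,1,2).

Computing H_k = (kernel of ∂_k) / (image of ∂_{k+1}):

  H_0: rank C_0 − rank ∂_1 = 9 − 7 = 2, and the invariant factors of ∂_1 are all 1, so H_0 = Z^2.
  H_1: rank ker ∂_1 − rank ∂_2 = (19 − 7) − 12 = 0, and ∂_2 has invariant factor 2 > 1, so H_1 = Z/2Z.
  H_2: rank ker ∂_2 − rank ∂_3 = (12 − 12) − 0 = 0, and there is no ∂_3, so H_2 = 0.

(K is a triangulation of the disjoint union of the 1-simplex and the real projective plane RP^2.)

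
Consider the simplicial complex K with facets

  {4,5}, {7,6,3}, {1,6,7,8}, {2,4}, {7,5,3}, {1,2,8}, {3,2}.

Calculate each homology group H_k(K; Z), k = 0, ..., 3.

Fix the vertex order 1 < 2 < 3 < 4 < 5 < 6 < 7 < 8 and write every simplex with vertices in increasing order. Then dim K = 3 and the simplices of K are:

  0-simplices (8): [1], [2], [3], [4], [5], [6], [7], [8]
  1-simplices (15): [1,2], [1,6], [1,7], [1,8], [2,3], [2,4], [2,8], [3,5], [3,6], [3,7], [4,5], [5,7], [6,7], [6,8], [7,8]
  2-simplices (7): [1,2,8], [1,6,7], [1,6,8], [1,7,8], [3,5,7], [3,6,7], [6,7,8]
  3-simplices (1): [1,6,7,8]

so the chain groups are C_0 ≅ Z^8, C_1 ≅ Z^15, C_2 ≅ Z^7, C_3 ≅ Z^1.

The boundary map ∂_1: C_1 → C_0 maps an edge to its endpoints' difference, ∂[p,q] = q − p. For instance
  ∂[1,6] = [6] − [1].
This gives a 8×15 integer matrix of rank 7; reducing to Smith normal form yields diagonal entries (1,1,1,1,1,1,1).

∂_2: C_2 → C_1 sends each 2-simplex [p,q,r] to [q,r] − [p,r] + [p,q]. For instance
  ∂[1,2,8] = [2,8] − [1,8] + [1,2],
  ∂[1,6,8] = [6,8] − [1,8] + [1,6].
The resulting 15×7 matrix has rank 6, and its Smith normal form has invariant factors (1,1,1,1,1,1).

The boundary map ∂_3: C_3 → C_2 sends each 3-simplex σ to the alternating sum Σ_i (−1)^i (σ with its i-th vertex removed). For instance
  ∂[1,6,7,8] = [6,7,8] − [1,7,8] + [1,6,8] − [1,6,7].
This gives a 7×1 integer matrix of rank 1; reducing to Smith normal form yields diagonal entries (1).

Computing H_k = (kernel of ∂_k) / (image of ∂_{k+1}):

  H_0: rank C_0 − rank ∂_1 = 8 − 7 = 1, and the invariant factors of ∂_1 are all 1, so H_0 ≅ Z.
  H_1: rank ker ∂_1 − rank ∂_2 = (15 − 7) − 6 = 2, and the invariant factors of ∂_2 are all 1, so H_1 ≅ Z^2.
  H_2: rank ker ∂_2 − rank ∂_3 = (7 − 6) − 1 = 0, and the invariant factors of ∂_3 are all 1, so H_2 ≅ 0.
  H_3: rank ker ∂_3 − rank ∂_4 = (1 − 1) − 0 = 0, and there is no ∂_4, so H_3 ≅ 0.

As a check, the Euler characteristic is 8 − 15 + 7 − 1 = -1, which agrees with 1 − 2 + 0 − 0 = -1.

H_0 = Z,  H_1 = Z^2,  H_2 = 0,  H_3 = 0.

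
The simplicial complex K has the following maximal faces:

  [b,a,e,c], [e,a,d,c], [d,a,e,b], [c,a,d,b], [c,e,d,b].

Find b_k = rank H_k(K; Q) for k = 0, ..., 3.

b_0 = 1, b_1 = 0, b_2 = 0, b_3 = 1.

Take the total order a < b < c < d < e on the vertex set. Then K (dimension 3) consists of the simplices:

  0-simplices (5): a, b, c, d, e
  1-simplices (10): ab, ac, ad, ae, bc, bd, be, cd, ce, de
  2-simplices (10): abc, abd, abe, acd, ace, ade, bcd, bce, bde, cde
  3-simplices (5): abcd, abce, abde, acde, bcde

giving chain groups C_0 ≅ Z^5, C_1 ≅ Z^10, C_2 ≅ Z^10, C_3 ≅ Z^5.

The boundary map ∂_1: C_1 → C_0 sends each edge [p,q] (with p < q) to q − p.
The 5×10 boundary matrix has rank 4 and Smith normal form diag(1,1,1,1).

Boundary ∂_2: C_2 → C_1 maps a triangle to the signed sum of its edges. For instance
  ∂abe = be − ae + ab,
  ∂abd = bd − ad + ab.
The 10×10 boundary matrix has rank 6 and Smith normal form diag(1,1,1,1,1,1).

The boundary map ∂_3: C_3 → C_2 sends each 3-simplex σ to the alternating sum Σ_i (−1)^i (σ with its i-th vertex removed). For instance
  ∂abce = bce − ace + abe − abc,
  ∂abde = bde − ade + abe − abd.
The 10×5 boundary matrix has rank 4 and Smith normal form diag(1,1,1,1).

Reading off H_k = ker ∂_k / im ∂_{k+1}:

  H_0: rank C_0 − rank ∂_1 = 5 − 4 = 1, and the invariant factors of ∂_1 are all 1, so H_0 ≅ Z.
  H_1: rank ker ∂_1 − rank ∂_2 = (10 − 4) − 6 = 0, and the invariant factors of ∂_2 are all 1, so H_1 ≅ 0.
  H_2: rank ker ∂_2 − rank ∂_3 = (10 − 6) − 4 = 0, and the invariant factors of ∂_3 are all 1, so H_2 ≅ 0.
  H_3: rank ker ∂_3 − rank ∂_4 = (5 − 4) − 0 = 1, and there is no ∂_4, so H_3 ≅ Z.

As a check, the Euler characteristic is 5 − 10 + 10 − 5 = 0, which agrees with 1 − 0 + 0 − 1 = 0.

Hence the Betti numbers are b_0 = 1, b_1 = 0, b_2 = 0, b_3 = 1.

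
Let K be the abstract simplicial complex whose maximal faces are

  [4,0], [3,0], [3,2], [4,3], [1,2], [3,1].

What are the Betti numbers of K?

b_0 = 1, b_1 = 2.

Fix the vertex order 0 < 1 < 2 < 3 < 4 and write every simplex with vertices in increasing order. Then dim K = 1 and the simplices of K are:

  0-simplices (5): [0], [1], [2], [3], [4]
  1-simplices (6): [0,3], [0,4], [1,2], [1,3], [2,3], [3,4]

Hence C_0 ≅ Z^5, C_1 ≅ Z^6.

∂_1: C_1 → C_0 is given by ∂[p,q] = [q] − [p]. For instance
  ∂[0,3] = [3] − [0].
This gives a 5×6 integer matrix of rank 4; reducing to Smith normal form yields diagonal entries (1,1,1,1).

Computing H_k = (kernel of ∂_k) / (image of ∂_{k+1}):

  H_0: rank C_0 − rank ∂_1 = 5 − 4 = 1, and the invariant factors of ∂_1 are all 1, so H_0 = Z.
  H_1: rank ker ∂_1 − rank ∂_2 = (6 − 4) − 0 = 2, and there is no ∂_2, so H_1 = Z^2.

(K is a triangulation of a wedge of 2 circles.)

Hence the Betti numbers are b_0 = 1, b_1 = 2.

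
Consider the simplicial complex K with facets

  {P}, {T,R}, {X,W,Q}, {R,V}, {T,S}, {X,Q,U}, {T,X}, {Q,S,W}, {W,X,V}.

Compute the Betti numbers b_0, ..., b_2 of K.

b_0 = 2, b_1 = 2, b_2 = 0.

Order the vertices as P < Q < R < S < T < U < V < W < X. Listing each simplex with vertices in this order, K has dimension 2 with simplices:

  0-simplices (9): P, Q, R, S, T, U, V, W, X
  1-simplices (13): QS, QU, QW, QX, RT, RV, ST, SW, TX, UX, VW, VX, WX
  2-simplices (4): QSW, QUX, QWX, VWX

giving chain groups C_0 ≅ Z^9, C_1 ≅ Z^13, C_2 ≅ Z^4.

∂_1: C_1 → C_0 is given by ∂[p,q] = [q] − [p]. For instance
  ∂QW = W − Q.
As a 9×13 matrix over Z this has rank 7, with invariant factors (1,1,1,1,1,1,1).

The boundary map ∂_2: C_2 → C_1 maps a triangle to the signed sum of its edges. For instance
  ∂QSW = SW − QW + QS,
  ∂QWX = WX − QX + QW.
The resulting 13×4 matrix has rank 4, and its Smith normal form has invariant factors (1,1,1,1).

Reading off H_k = ker ∂_k / im ∂_{k+1}:

  H_0: rank C_0 − rank ∂_1 = 9 − 7 = 2, and the invariant factors of ∂_1 are all 1, so H_0 = Z^2.
  H_1: rank ker ∂_1 − rank ∂_2 = (13 − 7) − 4 = 2, and the invariant factors of ∂_2 are all 1, so H_1 = Z^2.
  H_2: rank ker ∂_2 − rank ∂_3 = (4 − 4) − 0 = 0, and there is no ∂_3, so H_2 = 0.

As a check, the Euler characteristic is 9 − 13 + 4 = 0, which agrees with 2 − 2 + 0 = 0.

Hence the Betti numbers are b_0 = 2, b_1 = 2, b_2 = 0.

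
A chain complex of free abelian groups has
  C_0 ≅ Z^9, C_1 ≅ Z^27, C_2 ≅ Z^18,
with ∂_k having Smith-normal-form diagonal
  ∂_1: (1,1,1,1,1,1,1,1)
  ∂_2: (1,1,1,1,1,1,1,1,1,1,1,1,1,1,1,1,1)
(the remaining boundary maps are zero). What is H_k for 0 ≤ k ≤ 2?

H_0: b_0 = 9 − 0 − 8 = 1; torsion from ∂_1 factors > 1: none. So H_0 ≅ Z.
H_1: b_1 = 27 − 8 − 17 = 2; torsion from ∂_2 factors > 1: none. So H_1 ≅ Z^2.
H_2: b_2 = 18 − 17 − 0 = 1; torsion from ∂_3 factors > 1: none. So H_2 ≅ Z.

H_0 ≅ Z,  H_1 ≅ Z^2,  H_2 ≅ Z.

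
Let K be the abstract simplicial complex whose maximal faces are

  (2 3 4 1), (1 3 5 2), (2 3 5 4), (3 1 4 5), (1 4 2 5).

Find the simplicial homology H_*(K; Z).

K has 5 vertices, 10 edges, 10 triangles, 5 3-simplices.
rank ∂_0 = 0, rank ∂_1 = 4 ⇒ b_0 = 5 − 0 − 4 = 1; all invariant factors of ∂_1 are 1 so no torsion. So H_0 ≅ Z.
rank ∂_1 = 4, rank ∂_2 = 6 ⇒ b_1 = 10 − 4 − 6 = 0; all invariant factors of ∂_2 are 1 so no torsion. So H_1 ≅ 0.
rank ∂_2 = 6, rank ∂_3 = 4 ⇒ b_2 = 10 − 6 − 4 = 0; all invariant factors of ∂_3 are 1 so no torsion. So H_2 ≅ 0.
rank ∂_3 = 4, rank ∂_4 = 0 ⇒ b_3 = 5 − 4 − 0 = 1. So H_3 ≅ Z.

H_0 = Z,  H_1 = 0,  H_2 = 0,  H_3 = Z.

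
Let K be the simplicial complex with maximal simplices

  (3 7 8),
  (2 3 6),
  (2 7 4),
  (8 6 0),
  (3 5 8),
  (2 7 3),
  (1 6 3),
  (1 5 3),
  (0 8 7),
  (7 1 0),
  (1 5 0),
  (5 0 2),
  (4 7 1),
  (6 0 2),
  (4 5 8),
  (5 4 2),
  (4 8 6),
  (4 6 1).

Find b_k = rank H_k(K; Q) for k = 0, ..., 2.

b_0 = 1, b_1 = 2, b_2 = 1.

Fix the vertex order 0 < 1 < 2 < 3 < 4 < 5 < 6 < 7 < 8 and write every simplex with vertices in increasing order. Then dim K = 2 and the simplices of K are:

  0-simplices (9): [0], [1], [2], [3], [4], [5], [6], [7], [8]
  1-simplices (27): (27 of them)
  2-simplices (18): [0,1,5], [0,1,7], [0,2,5], [0,2,6], [0,6,8], [0,7,8], [1,3,5], [1,3,6], [1,4,6], [1,4,7], [2,3,6], [2,3,7], [2,4,5], [2,4,7], [3,5,8], [3,7,8], [4,5,8], [4,6,8]

giving chain groups C_0 ≅ Z^9, C_1 ≅ Z^27, C_2 ≅ Z^18.

The boundary map ∂_1: C_1 → C_0 maps an edge to its endpoints' difference, ∂[p,q] = q − p. For instance
  ∂[0,5] = [5] − [0].
The resulting 9×27 matrix has rank 8, and its Smith normal form has invariant factors (1,1,1,1,1,1,1,1).

∂_2: C_2 → C_1 sends each 2-simplex [p,q,r] to [q,r] − [p,r] + [p,q]. For instance
  ∂[1,3,5] = [3,5] − [1,5] + [1,3],
  ∂[1,4,7] = [4,7] − [1,7] + [1,4].
The 27×18 boundary matrix has rank 17 and Smith normal form diag(1,1,1,1,1,1,1,1,1,1,1,1,1,1,1,1,1).

From H_k ≅ ker(∂_k) / im(∂_{k+1}) we obtain:

  H_0: rank C_0 − rank ∂_1 = 9 − 8 = 1, and the invariant factors of ∂_1 are all 1, so H_0 ≅ Z.
  H_1: rank ker ∂_1 − rank ∂_2 = (27 − 8) − 17 = 2, and the invariant factors of ∂_2 are all 1, so H_1 ≅ Z^2.
  H_2: rank ker ∂_2 − rank ∂_3 = (18 − 17) − 0 = 1, and there is no ∂_3, so H_2 ≅ Z.

Hence the Betti numbers are b_0 = 1, b_1 = 2, b_2 = 1.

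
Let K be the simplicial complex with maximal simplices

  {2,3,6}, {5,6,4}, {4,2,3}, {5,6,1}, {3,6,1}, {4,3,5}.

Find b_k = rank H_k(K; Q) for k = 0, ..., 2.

b_0 = 1, b_1 = 1, b_2 = 0.

Order the vertices as 1 < 2 < 3 < 4 < 5 < 6. Listing each simplex with vertices in this order, K has dimension 2 with simplices:

  0-simplices (6): [1], [2], [3], [4], [5], [6]
  1-simplices (12): [1,3], [1,5], [1,6], [2,3], [2,4], [2,6], [3,4], [3,5], [3,6], [4,5], [4,6], [5,6]
  2-simplices (6): [1,3,6], [1,5,6], [2,3,4], [2,3,6], [3,4,5], [4,5,6]

so the chain groups are C_0 ≅ Z^6, C_1 ≅ Z^12, C_2 ≅ Z^6.

Boundary ∂_1: C_1 → C_0 is given by ∂[p,q] = [q] − [p].
This gives a 6×12 integer matrix of rank 5; reducing to Smith normal form yields diagonal entries (1,1,1,1,1).

The boundary map ∂_2: C_2 → C_1 acts by ∂[p,q,r] = [q,r] − [p,r] + [p,q]. For instance
  ∂[3,4,5] = [4,5] − [3,5] + [3,4],
  ∂[1,3,6] = [3,6] − [1,6] + [1,3].
This gives a 12×6 integer matrix of rank 6; reducing to Smith normal form yields diagonal entries (1,1,1,1,1,1).

Now H_k = ker ∂_k / im ∂_{k+1}, so:

  H_0: rank C_0 − rank ∂_1 = 6 − 5 = 1, and the invariant factors of ∂_1 are all 1, so H_0 ≅ Z.
  H_1: rank ker ∂_1 − rank ∂_2 = (12 − 5) − 6 = 1, and the invariant factors of ∂_2 are all 1, so H_1 ≅ Z.
  H_2: rank ker ∂_2 − rank ∂_3 = (6 − 6) − 0 = 0, and there is no ∂_3, so H_2 ≅ 0.

Hence the Betti numbers are b_0 = 1, b_1 = 1, b_2 = 0.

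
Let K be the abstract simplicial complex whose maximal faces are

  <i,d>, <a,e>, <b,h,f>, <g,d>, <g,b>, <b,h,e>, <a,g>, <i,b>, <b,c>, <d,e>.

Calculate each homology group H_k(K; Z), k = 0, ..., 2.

H_0 ≅ Z,  H_1 ≅ Z^3,  H_2 = 0.

Fix the vertex order a < b < c < d < e < f < g < h < i and write every simplex with vertices in increasing order. Then dim K = 2 and the simplices of K are:

  0-simplices (9): a, b, c, d, e, f, g, h, i
  1-simplices (13): ae, ag, bc, be, bf, bg, bh, bi, de, dg, di, eh, fh
  2-simplices (2): beh, bfh

Hence C_0 ≅ Z^9, C_1 ≅ Z^13, C_2 ≅ Z^2.

The boundary map ∂_1: C_1 → C_0 sends each edge [p,q] (with p < q) to q − p. For instance
  ∂bc = c − b.
The 9×13 boundary matrix has rank 8 and Smith normal form diag(1,1,1,1,1,1,1,1).

The boundary map ∂_2: C_2 → C_1 acts by ∂[p,q,r] = [q,r] − [p,r] + [p,q]. For instance
  ∂beh = eh − bh + be,
  ∂bfh = fh − bh + bf.
The 13×2 boundary matrix has rank 2 and Smith normal form diag(1,1).

Now H_k = ker ∂_k / im ∂_{k+1}, so:

  H_0: rank C_0 − rank ∂_1 = 9 − 8 = 1, and the invariant factors of ∂_1 are all 1, so H_0 ≅ Z.
  H_1: rank ker ∂_1 − rank ∂_2 = (13 − 8) − 2 = 3, and the invariant factors of ∂_2 are all 1, so H_1 ≅ Z^3.
  H_2: rank ker ∂_2 − rank ∂_3 = (2 − 2) − 0 = 0, and there is no ∂_3, so H_2 ≅ 0.

As a check, the Euler characteristic is 9 − 13 + 2 = -2, which agrees with 1 − 3 + 0 = -2.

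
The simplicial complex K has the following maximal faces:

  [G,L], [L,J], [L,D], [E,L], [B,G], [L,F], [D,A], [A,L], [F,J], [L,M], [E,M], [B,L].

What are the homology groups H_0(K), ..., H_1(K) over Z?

H_0 ≅ Z,  H_1 ≅ Z^4.

Fix the vertex order A < B < D < E < F < G < J < L < M and write every simplex with vertices in increasing order. Then dim K = 1 and the simplices of K are:

  0-simplices (9): A, B, D, E, F, G, J, L, M
  1-simplices (12): AD, AL, BG, BL, DL, EL, EM, FJ, FL, GL, JL, LM

giving chain groups C_0 ≅ Z^9, C_1 ≅ Z^12.

The boundary map ∂_1: C_1 → C_0 maps an edge to its endpoints' difference, ∂[p,q] = q − p. For instance
  ∂BG = G − B.
As a 9×12 matrix over Z this has rank 8, with invariant factors (1,1,1,1,1,1,1,1).

From H_k ≅ ker(∂_k) / im(∂_{k+1}) we obtain:

  H_0: rank C_0 − rank ∂_1 = 9 − 8 = 1, and the invariant factors of ∂_1 are all 1, so H_0 = Z.
  H_1: rank ker ∂_1 − rank ∂_2 = (12 − 8) − 0 = 4, and there is no ∂_2, so H_1 = Z^4.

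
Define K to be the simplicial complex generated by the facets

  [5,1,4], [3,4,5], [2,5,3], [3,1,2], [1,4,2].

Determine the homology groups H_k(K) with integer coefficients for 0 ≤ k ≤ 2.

H_0 = Z,  H_1 = Z,  H_2 = 0.

We work with the vertex ordering 1 < 2 < 3 < 4 < 5. The simplices of K, each written with vertices in increasing order, are:

  0-simplices (5): [1], [2], [3], [4], [5]
  1-simplices (10): [1,2], [1,3], [1,4], [1,5], [2,3], [2,4], [2,5], [3,4], [3,5], [4,5]
  2-simplices (5): [1,2,3], [1,2,4], [1,4,5], [2,3,5], [3,4,5]

so the chain groups are C_0 ≅ Z^5, C_1 ≅ Z^10, C_2 ≅ Z^5.

Boundary ∂_1: C_1 → C_0 is given by ∂[p,q] = [q] − [p]. For instance
  ∂[1,3] = [3] − [1].
The 5×10 boundary matrix has rank 4 and Smith normal form diag(1,1,1,1).

Boundary ∂_2: C_2 → C_1 sends each 2-simplex [p,q,r] to [q,r] − [p,r] + [p,q]. For instance
  ∂[2,3,5] = [3,5] − [2,5] + [2,3],
  ∂[1,4,5] = [4,5] − [1,5] + [1,4].
The 10×5 boundary matrix has rank 5 and Smith normal form diag(1,1,1,1,1).

Reading off H_k = ker ∂_k / im ∂_{k+1}:

  H_0: rank C_0 − rank ∂_1 = 5 − 4 = 1, and the invariant factors of ∂_1 are all 1, so H_0 ≅ Z.
  H_1: rank ker ∂_1 − rank ∂_2 = (10 − 4) − 5 = 1, and the invariant factors of ∂_2 are all 1, so H_1 ≅ Z.
  H_2: rank ker ∂_2 − rank ∂_3 = (5 − 5) − 0 = 0, and there is no ∂_3, so H_2 ≅ 0.

As a check, the Euler characteristic is 5 − 10 + 5 = 0, which agrees with 1 − 1 + 0 = 0.
(K is a triangulation of the Möbius band.)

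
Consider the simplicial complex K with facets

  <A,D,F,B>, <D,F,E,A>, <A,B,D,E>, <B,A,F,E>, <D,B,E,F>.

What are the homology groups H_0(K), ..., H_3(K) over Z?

Order the vertices as A < B < D < E < F. Listing each simplex with vertices in this order, K has dimension 3 with simplices:

  0-simplices (5): A, B, D, E, F
  1-simplices (10): AB, AD, AE, AF, BD, BE, BF, DE, DF, EF
  2-simplices (10): ABD, ABE, ABF, ADE, ADF, AEF, BDE, BDF, BEF, DEF
  3-simplices (5): ABDE, ABDF, ABEF, ADEF, BDEF

giving chain groups C_0 ≅ Z^5, C_1 ≅ Z^10, C_2 ≅ Z^10, C_3 ≅ Z^5.

∂_1: C_1 → C_0 maps an edge to its endpoints' difference, ∂[p,q] = q − p. For instance
  ∂AD = D − A.
As a 5×10 matrix over Z this has rank 4, with invariant factors (1,1,1,1).

∂_2: C_2 → C_1 sends each 2-simplex [p,q,r] to [q,r] − [p,r] + [p,q]. For instance
  ∂BDF = DF − BF + BD,
  ∂ABD = BD − AD + AB.
This gives a 10×10 integer matrix of rank 6; reducing to Smith normal form yields diagonal entries (1,1,1,1,1,1).

∂_3: C_3 → C_2 sends each 3-simplex σ to the alternating sum Σ_i (−1)^i (σ with its i-th vertex removed). For instance
  ∂ABDE = BDE − ADE + ABE − ABD,
  ∂ADEF = DEF − AEF + ADF − ADE.
The 10×5 boundary matrix has rank 4 and Smith normal form diag(1,1,1,1).

Reading off H_k = ker ∂_k / im ∂_{k+1}:

  H_0: rank C_0 − rank ∂_1 = 5 − 4 = 1, and the invariant factors of ∂_1 are all 1, so H_0 ≅ Z.
  H_1: rank ker ∂_1 − rank ∂_2 = (10 − 4) − 6 = 0, and the invariant factors of ∂_2 are all 1, so H_1 ≅ 0.
  H_2: rank ker ∂_2 − rank ∂_3 = (10 − 6) − 4 = 0, and the invariant factors of ∂_3 are all 1, so H_2 ≅ 0.
  H_3: rank ker ∂_3 − rank ∂_4 = (5 − 4) − 0 = 1, and there is no ∂_4, so H_3 ≅ Z.

(K is a triangulation of the 3-sphere S^3.)

H_0 ≅ Z,  H_1 = 0,  H_2 = 0,  H_3 ≅ Z.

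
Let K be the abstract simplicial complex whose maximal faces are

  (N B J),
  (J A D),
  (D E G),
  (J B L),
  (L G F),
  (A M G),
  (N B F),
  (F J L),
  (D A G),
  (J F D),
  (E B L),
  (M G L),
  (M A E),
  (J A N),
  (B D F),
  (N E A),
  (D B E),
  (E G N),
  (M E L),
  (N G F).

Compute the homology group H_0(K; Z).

H_0 = Z.

Order the vertices as A < B < D < E < F < G < J < L < M < N. Listing each simplex with vertices in this order, K has dimension 2 with simplices:

  0-simplices (10): A, B, D, E, F, G, J, L, M, N
  1-simplices (30): AD, AE, AG, AJ, AM, AN, BD, BE, BF, BJ, BL, BN, DE, DF, DG, DJ, EG, EL, EM, EN, FG, FJ, FL, FN, GL, GM, GN, JL, JN, LM
  2-simplices (20): ADG, ADJ, AEM, AEN, AGM, AJN, BDE, BDF, BEL, BFN, BJL, BJN, DEG, DFJ, EGN, ELM, FGL, FGN, FJL, GLM

so the chain groups are C_0 ≅ Z^10, C_1 ≅ Z^30, C_2 ≅ Z^20.

The boundary map ∂_1: C_1 → C_0 maps an edge to its endpoints' difference, ∂[p,q] = q − p. For instance
  ∂GN = N − G.
As a 10×30 matrix over Z this has rank 9, with invariant factors (1,1,1,1,1,1,1,1,1).

The boundary map ∂_2: C_2 → C_1 maps a triangle to the signed sum of its edges. For instance
  ∂BEL = EL − BL + BE,
  ∂ELM = LM − EM + EL.
This gives a 30×20 integer matrix of rank 20; reducing to Smith normal form yields diagonal entries (1,1,1,1,1,1,1,1,1,1,1,1,1,1,1,1,1,1,1,2).

From H_k ≅ ker(∂_k) / im(∂_{k+1}) we obtain:

  H_0: rank C_0 − rank ∂_1 = 10 − 9 = 1, and the invariant factors of ∂_1 are all 1, so H_0 = Z.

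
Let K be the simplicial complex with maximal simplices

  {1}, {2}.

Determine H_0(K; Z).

H_0 = Z^2.

Order the vertices as 1 < 2. Listing each simplex with vertices in this order, K has dimension 0 with simplices:

  0-simplices (2): [1], [2]

giving chain groups C_0 ≅ Z^2.

From H_k ≅ ker(∂_k) / im(∂_{k+1}) we obtain:

  H_0: rank C_0 − rank ∂_1 = 2 − 0 = 2, and there is no ∂_1, so H_0 = Z^2.

(K is a triangulation of a set of 2 points.)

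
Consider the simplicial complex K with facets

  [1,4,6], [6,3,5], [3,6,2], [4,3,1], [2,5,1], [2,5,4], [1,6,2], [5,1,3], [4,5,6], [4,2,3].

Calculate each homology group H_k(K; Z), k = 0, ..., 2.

H_0 ≅ Z,  H_1 ≅ Z/2Z,  H_2 = 0.

Fix the vertex order 1 < 2 < 3 < 4 < 5 < 6 and write every simplex with vertices in increasing order. Then dim K = 2 and the simplices of K are:

  0-simplices (6): [1], [2], [3], [4], [5], [6]
  1-simplices (15): [1,2], [1,3], [1,4], [1,5], [1,6], [2,3], [2,4], [2,5], [2,6], [3,4], [3,5], [3,6], [4,5], [4,6], [5,6]
  2-simplices (10): [1,2,5], [1,2,6], [1,3,4], [1,3,5], [1,4,6], [2,3,4], [2,3,6], [2,4,5], [3,5,6], [4,5,6]

Hence C_0 ≅ Z^6, C_1 ≅ Z^15, C_2 ≅ Z^10.

The boundary map ∂_1: C_1 → C_0 maps an edge to its endpoints' difference, ∂[p,q] = q − p.
As a 6×15 matrix over Z this has rank 5, with invariant factors (1,1,1,1,1).

The boundary map ∂_2: C_2 → C_1 maps a triangle to the signed sum of its edges. For instance
  ∂[2,3,6] = [3,6] − [2,6] + [2,3],
  ∂[1,2,6] = [2,6] − [1,6] + [1,2].
The resulting 15×10 matrix has rank 10, and its Smith normal form has invariant factors (1,1,1,1,1,1,1,1,1,2).

Reading off H_k = ker ∂_k / im ∂_{k+1}:

  H_0: rank C_0 − rank ∂_1 = 6 − 5 = 1, and the invariant factors of ∂_1 are all 1, so H_0 ≅ Z.
  H_1: rank ker ∂_1 − rank ∂_2 = (15 − 5) − 10 = 0, and ∂_2 has invariant factor 2 > 1, so H_1 ≅ Z/2Z.
  H_2: rank ker ∂_2 − rank ∂_3 = (10 − 10) − 0 = 0, and there is no ∂_3, so H_2 ≅ 0.

As a check, the Euler characteristic is 6 − 15 + 10 = 1, which agrees with 1 − 0 + 0 = 1.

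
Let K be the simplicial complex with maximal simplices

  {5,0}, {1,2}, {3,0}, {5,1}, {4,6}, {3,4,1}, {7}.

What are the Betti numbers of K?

b_0 = 2, b_1 = 1, b_2 = 0.

Take the total order 0 < 1 < 2 < 3 < 4 < 5 < 6 < 7 on the vertex set. Then K (dimension 2) consists of the simplices:

  0-simplices (8): [0], [1], [2], [3], [4], [5], [6], [7]
  1-simplices (8): [0,3], [0,5], [1,2], [1,3], [1,4], [1,5], [3,4], [4,6]
  2-simplices (1): [1,3,4]

Hence C_0 ≅ Z^8, C_1 ≅ Z^8, C_2 ≅ Z^1.

Boundary ∂_1: C_1 → C_0 maps an edge to its endpoints' difference, ∂[p,q] = q − p.
The resulting 8×8 matrix has rank 6, and its Smith normal form has invariant factors (1,1,1,1,1,1).

Boundary ∂_2: C_2 → C_1 maps a triangle to the signed sum of its edges. For instance
  ∂[1,3,4] = [3,4] − [1,4] + [1,3].
The resulting 8×1 matrix has rank 1, and its Smith normal form has invariant factors (1).

Computing H_k = (kernel of ∂_k) / (image of ∂_{k+1}):

  H_0: rank C_0 − rank ∂_1 = 8 − 6 = 2, and the invariant factors of ∂_1 are all 1, so H_0 = Z^2.
  H_1: rank ker ∂_1 − rank ∂_2 = (8 − 6) − 1 = 1, and the invariant factors of ∂_2 are all 1, so H_1 = Z.
  H_2: rank ker ∂_2 − rank ∂_3 = (1 − 1) − 0 = 0, and there is no ∂_3, so H_2 = 0.

Hence the Betti numbers are b_0 = 2, b_1 = 1, b_2 = 0.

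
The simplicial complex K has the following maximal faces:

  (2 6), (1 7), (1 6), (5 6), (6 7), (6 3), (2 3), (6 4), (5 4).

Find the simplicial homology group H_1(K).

Take the total order 1 < 2 < 3 < 4 < 5 < 6 < 7 on the vertex set. Then K (dimension 1) consists of the simplices:

  0-simplices (7): [1], [2], [3], [4], [5], [6], [7]
  1-simplices (9): [1,6], [1,7], [2,3], [2,6], [3,6], [4,5], [4,6], [5,6], [6,7]

so the chain groups are C_0 ≅ Z^7, C_1 ≅ Z^9.

The boundary map ∂_1: C_1 → C_0 maps an edge to its endpoints' difference, ∂[p,q] = q − p. For instance
  ∂[5,6] = [6] − [5].
The 7×9 boundary matrix has rank 6 and Smith normal form diag(1,1,1,1,1,1).

Reading off H_k = ker ∂_k / im ∂_{k+1}:

  H_1: rank ker ∂_1 − rank ∂_2 = (9 − 6) − 0 = 3, and there is no ∂_2, so H_1 = Z^3.

(K is a triangulation of a wedge of 3 circles.)

H_1 ≅ Z^3.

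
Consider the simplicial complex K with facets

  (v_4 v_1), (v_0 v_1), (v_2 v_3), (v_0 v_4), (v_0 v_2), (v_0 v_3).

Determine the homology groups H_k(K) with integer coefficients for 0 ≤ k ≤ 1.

Order the vertices as v_0 < v_1 < v_2 < v_3 < v_4. Listing each simplex with vertices in this order, K has dimension 1 with simplices:

  0-simplices (5): [v_0], [v_1], [v_2], [v_3], [v_4]
  1-simplices (6): [v_0,v_1], [v_0,v_2], [v_0,v_3], [v_0,v_4], [v_1,v_4], [v_2,v_3]

so the chain groups are C_0 ≅ Z^5, C_1 ≅ Z^6.

Boundary ∂_1: C_1 → C_0 sends each edge [p,q] (with p < q) to q − p.
As a 5×6 matrix over Z this has rank 4, with invariant factors (1,1,1,1).

Reading off H_k = ker ∂_k / im ∂_{k+1}:

  H_0: rank C_0 − rank ∂_1 = 5 − 4 = 1, and the invariant factors of ∂_1 are all 1, so H_0 ≅ Z.
  H_1: rank ker ∂_1 − rank ∂_2 = (6 − 4) − 0 = 2, and there is no ∂_2, so H_1 ≅ Z^2.

H_0 ≅ Z,  H_1 ≅ Z^2.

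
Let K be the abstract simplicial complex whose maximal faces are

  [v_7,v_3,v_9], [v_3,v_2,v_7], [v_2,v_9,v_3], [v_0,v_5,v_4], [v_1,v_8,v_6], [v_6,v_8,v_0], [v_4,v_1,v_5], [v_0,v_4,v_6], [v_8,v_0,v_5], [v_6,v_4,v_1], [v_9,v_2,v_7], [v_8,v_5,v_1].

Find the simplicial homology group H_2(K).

H_2 = Z^2.

K has 10 vertices, 18 edges, 12 triangles.
rank ∂_2 = 10, rank ∂_3 = 0 ⇒ b_2 = 12 − 10 − 0 = 2. So H_2 ≅ Z^2.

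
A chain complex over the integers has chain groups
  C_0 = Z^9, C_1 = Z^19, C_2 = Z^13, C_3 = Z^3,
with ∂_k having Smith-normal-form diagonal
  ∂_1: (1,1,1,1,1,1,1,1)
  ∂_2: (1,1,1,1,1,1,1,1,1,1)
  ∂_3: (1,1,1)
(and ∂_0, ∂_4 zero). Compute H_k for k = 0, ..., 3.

H_0 ≅ Z,  H_1 ≅ Z,  H_2 = 0,  H_3 = 0.

H_0: b_0 = 9 − 0 − 8 = 1; torsion from ∂_1 factors > 1: none. So H_0 ≅ Z.
H_1: b_1 = 19 − 8 − 10 = 1; torsion from ∂_2 factors > 1: none. So H_1 ≅ Z.
H_2: b_2 = 13 − 10 − 3 = 0; torsion from ∂_3 factors > 1: none. So H_2 ≅ 0.
H_3: b_3 = 3 − 3 − 0 = 0; torsion from ∂_4 factors > 1: none. So H_3 ≅ 0.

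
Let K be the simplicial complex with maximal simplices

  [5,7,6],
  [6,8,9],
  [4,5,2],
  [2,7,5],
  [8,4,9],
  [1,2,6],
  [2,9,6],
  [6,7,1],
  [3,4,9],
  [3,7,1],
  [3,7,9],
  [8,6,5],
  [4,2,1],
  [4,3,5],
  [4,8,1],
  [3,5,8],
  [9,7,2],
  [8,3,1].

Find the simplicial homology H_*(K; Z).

Take the total order 1 < 2 < 3 < 4 < 5 < 6 < 7 < 8 < 9 on the vertex set. Then K (dimension 2) consists of the simplices:

  0-simplices (9): [1], [2], [3], [4], [5], [6], [7], [8], [9]
  1-simplices (27): (27 of them)
  2-simplices (18): [1,2,4], [1,2,6], [1,3,7], [1,3,8], [1,4,8], [1,6,7], [2,4,5], [2,5,7], [2,6,9], [2,7,9], [3,4,5], [3,4,9], [3,5,8], [3,7,9], [4,8,9], [5,6,7], [5,6,8], [6,8,9]

Hence C_0 ≅ Z^9, C_1 ≅ Z^27, C_2 ≅ Z^18.

Boundary ∂_1: C_1 → C_0 sends each edge [p,q] (with p < q) to q − p. For instance
  ∂[3,9] = [9] − [3].
This gives a 9×27 integer matrix of rank 8; reducing to Smith normal form yields diagonal entries (1,1,1,1,1,1,1,1).

Boundary ∂_2: C_2 → C_1 acts by ∂[p,q,r] = [q,r] − [p,r] + [p,q]. For instance
  ∂[1,2,4] = [2,4] − [1,4] + [1,2],
  ∂[3,4,9] = [4,9] − [3,9] + [3,4].
This gives a 27×18 integer matrix of rank 18; reducing to Smith normal form yields diagonal entries (1,1,1,1,1,1,1,1,1,1,1,1,1,1,1,1,1,2).

From H_k ≅ ker(∂_k) / im(∂_{k+1}) we obtain:

  H_0: rank C_0 − rank ∂_1 = 9 − 8 = 1, and the invariant factors of ∂_1 are all 1, so H_0 = Z.
  H_1: rank ker ∂_1 − rank ∂_2 = (27 − 8) − 18 = 1, and ∂_2 has invariant factor 2 > 1, so H_1 = Z ⊕ Z/2.
  H_2: rank ker ∂_2 − rank ∂_3 = (18 − 18) − 0 = 0, and there is no ∂_3, so H_2 = 0.

H_0 = Z,  H_1 = Z ⊕ Z/2,  H_2 = 0.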